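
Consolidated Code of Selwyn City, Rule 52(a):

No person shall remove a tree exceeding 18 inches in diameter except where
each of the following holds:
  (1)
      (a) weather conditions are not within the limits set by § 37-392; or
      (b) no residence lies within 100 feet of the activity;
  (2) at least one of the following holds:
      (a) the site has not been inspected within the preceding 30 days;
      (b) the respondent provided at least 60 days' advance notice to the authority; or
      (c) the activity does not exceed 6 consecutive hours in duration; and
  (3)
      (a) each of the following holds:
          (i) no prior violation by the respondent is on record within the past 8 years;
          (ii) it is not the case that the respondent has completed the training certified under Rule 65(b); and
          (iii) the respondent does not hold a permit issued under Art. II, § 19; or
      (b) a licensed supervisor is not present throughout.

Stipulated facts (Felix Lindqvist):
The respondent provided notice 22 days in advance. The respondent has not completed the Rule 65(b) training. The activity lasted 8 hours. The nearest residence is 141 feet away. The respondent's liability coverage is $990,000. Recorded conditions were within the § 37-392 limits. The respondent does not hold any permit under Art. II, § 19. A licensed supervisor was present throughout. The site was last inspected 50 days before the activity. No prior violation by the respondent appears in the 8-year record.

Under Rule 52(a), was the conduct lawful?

Yes — lawful.

(a) not (weather ok) — not satisfied.
(b) no residence in 100 ft — satisfied.
(1) = F OR T = true.
(a) not (site inspected) — met.
(b) ≥60 days' notice — not met.
(c) ≤ 6 hrs duration — fails.
So (2) is satisfied (T OR F OR F).
(i) no prior violation — holds.
(ii) not (training certified) — satisfied.
(iii) not (holds permit) — met.
(a) = T AND T AND T = true.
(b) not (supervisor present) — fails.
(3) = T OR F = true.
So Overall is satisfied (T AND T AND T).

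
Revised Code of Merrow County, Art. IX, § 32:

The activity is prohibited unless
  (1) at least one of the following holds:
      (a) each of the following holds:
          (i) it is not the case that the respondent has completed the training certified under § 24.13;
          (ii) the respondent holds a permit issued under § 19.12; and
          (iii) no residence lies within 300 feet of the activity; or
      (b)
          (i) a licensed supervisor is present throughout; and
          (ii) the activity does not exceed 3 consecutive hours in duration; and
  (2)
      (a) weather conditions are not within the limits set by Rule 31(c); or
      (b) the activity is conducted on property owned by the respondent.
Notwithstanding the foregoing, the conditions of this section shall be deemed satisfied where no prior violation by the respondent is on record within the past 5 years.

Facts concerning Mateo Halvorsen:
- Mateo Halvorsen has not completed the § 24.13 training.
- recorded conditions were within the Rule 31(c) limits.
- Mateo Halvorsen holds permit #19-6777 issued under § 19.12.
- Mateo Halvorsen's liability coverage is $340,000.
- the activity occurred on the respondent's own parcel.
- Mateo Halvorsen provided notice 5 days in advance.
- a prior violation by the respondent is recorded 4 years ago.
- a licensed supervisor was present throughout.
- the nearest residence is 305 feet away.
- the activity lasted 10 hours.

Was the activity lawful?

Yes — lawful.

(i) not (training certified) — met.
(ii) holds permit — holds.
(iii) no residence in 300 ft — holds.
(a): T AND T AND T → true.
(i) supervisor present — holds.
(ii) ≤ 3 hrs duration — not met.
So (b) is not satisfied (T AND F).
So (1) is satisfied (T OR F).
(a) not (weather ok) — not met.
(b) own property — met.
(2): F OR T → true.
Overall = T AND T = true.
Exception (no prior violation) — not satisfied.
Result: main true OR exception false → true.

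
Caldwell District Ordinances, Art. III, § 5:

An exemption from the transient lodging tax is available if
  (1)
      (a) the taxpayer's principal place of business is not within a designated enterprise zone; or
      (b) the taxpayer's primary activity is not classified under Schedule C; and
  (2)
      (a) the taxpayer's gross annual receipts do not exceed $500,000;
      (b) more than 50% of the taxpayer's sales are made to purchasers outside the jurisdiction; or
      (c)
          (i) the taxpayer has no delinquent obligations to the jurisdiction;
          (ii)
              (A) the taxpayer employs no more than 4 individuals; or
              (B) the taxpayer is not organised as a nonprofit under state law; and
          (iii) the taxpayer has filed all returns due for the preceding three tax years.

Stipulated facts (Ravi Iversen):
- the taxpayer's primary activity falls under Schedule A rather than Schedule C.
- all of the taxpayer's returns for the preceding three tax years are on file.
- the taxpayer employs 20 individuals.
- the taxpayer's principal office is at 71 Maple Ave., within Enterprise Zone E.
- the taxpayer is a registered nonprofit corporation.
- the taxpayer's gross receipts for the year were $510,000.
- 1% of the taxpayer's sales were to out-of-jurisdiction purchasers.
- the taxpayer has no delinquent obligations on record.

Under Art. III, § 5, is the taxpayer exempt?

(a) not (in enterprise zone) — not met.
(b) not (Schedule C activity) — satisfied.
So (1) is satisfied (F OR T).
(a) receipts ≤ $500,000 — fails.
(b) >50% out-of-jur. sales — fails.
(i) no delinquency — satisfied.
(A) ≤ 4 employees — not satisfied.
(B) not (nonprofit) — not met.
(ii): F OR F → false.
(iii) returns current — holds.
(c): T AND F AND T → false.
(2): F OR F OR F → false.
Overall: T AND F → false.

No — not exempt.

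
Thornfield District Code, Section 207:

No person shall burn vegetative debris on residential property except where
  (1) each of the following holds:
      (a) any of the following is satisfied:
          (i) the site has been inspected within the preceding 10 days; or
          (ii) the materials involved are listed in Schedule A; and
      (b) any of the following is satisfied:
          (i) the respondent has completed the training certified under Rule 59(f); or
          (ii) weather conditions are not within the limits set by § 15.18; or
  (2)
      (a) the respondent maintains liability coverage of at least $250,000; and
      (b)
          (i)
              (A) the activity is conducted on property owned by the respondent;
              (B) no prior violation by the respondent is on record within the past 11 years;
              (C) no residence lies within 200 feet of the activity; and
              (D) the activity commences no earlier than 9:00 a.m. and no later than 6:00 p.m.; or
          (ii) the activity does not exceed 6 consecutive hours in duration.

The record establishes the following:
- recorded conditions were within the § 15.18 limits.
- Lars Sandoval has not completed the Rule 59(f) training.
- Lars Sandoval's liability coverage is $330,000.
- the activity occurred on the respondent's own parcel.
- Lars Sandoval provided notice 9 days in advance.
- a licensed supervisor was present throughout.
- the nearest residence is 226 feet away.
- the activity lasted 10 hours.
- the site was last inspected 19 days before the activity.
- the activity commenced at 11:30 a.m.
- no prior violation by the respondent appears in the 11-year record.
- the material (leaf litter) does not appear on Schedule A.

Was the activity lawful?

(i) site inspected — not met.
(ii) Schedule A material — not satisfied.
(a) = F OR F = false.
(i) training certified — fails.
(ii) not (weather ok) — not met.
(b): F OR F → false.
(1) = F AND F = false.
(a) coverage ≥ $250,000 — satisfied.
(A) own property — met.
(B) no prior violation — holds.
(C) no residence in 200 ft — holds.
(D) start within hours — met.
(i): T AND T AND T AND T → true.
(ii) ≤ 6 hrs duration — not met.
(b) = T OR F = true.
(2) = T AND T = true.
So Overall is satisfied (F OR T).

Yes — lawful.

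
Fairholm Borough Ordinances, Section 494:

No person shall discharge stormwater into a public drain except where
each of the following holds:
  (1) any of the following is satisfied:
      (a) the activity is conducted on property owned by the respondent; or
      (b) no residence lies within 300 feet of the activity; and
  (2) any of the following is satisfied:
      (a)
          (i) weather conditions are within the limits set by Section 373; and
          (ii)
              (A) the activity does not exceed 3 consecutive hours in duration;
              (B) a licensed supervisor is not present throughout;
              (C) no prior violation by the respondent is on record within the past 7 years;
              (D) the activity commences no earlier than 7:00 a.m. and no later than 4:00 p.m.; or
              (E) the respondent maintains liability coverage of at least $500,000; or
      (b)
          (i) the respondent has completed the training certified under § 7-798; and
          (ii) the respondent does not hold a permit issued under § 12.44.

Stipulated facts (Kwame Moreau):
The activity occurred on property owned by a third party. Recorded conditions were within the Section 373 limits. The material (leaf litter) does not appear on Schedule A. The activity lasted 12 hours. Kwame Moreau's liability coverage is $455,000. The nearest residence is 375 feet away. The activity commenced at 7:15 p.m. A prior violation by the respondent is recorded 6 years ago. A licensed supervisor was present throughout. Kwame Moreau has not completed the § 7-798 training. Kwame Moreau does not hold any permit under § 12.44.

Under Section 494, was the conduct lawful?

No — unlawful.

(a) own property — not met.
(b) no residence in 300 ft — satisfied.
(1): F OR T → true.
(i) weather ok — met.
(A) ≤ 3 hrs duration — not met.
(B) not (supervisor present) — not met.
(C) no prior violation — not satisfied.
(D) start within hours — not satisfied.
(E) coverage ≥ $500,000 — fails.
So (ii) is not satisfied (F OR F OR F OR F OR F).
So (a) is not satisfied (T AND F).
(i) training certified — not met.
(ii) not (holds permit) — met.
(b): F AND T → false.
(2): F OR F → false.
Overall: T AND F → false.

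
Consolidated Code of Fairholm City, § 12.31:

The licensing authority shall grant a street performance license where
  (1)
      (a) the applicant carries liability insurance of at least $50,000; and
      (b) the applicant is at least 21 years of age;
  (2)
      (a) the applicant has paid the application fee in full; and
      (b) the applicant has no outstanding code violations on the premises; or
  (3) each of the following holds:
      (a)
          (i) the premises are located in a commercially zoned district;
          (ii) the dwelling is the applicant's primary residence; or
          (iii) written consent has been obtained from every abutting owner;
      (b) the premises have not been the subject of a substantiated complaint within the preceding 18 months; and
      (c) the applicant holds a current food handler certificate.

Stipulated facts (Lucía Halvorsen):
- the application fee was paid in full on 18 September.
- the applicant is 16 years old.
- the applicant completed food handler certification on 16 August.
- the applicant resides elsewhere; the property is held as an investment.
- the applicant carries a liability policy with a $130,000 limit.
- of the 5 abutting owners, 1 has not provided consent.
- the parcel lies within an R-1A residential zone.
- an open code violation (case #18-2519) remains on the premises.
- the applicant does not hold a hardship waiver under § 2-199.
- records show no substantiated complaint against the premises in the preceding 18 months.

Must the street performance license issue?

(a) insurance ≥ $50,000 — met.
(b) age ≥ 21 — not met.
So (1) is not satisfied (T AND F).
(a) fee paid — holds.
(b) no code violations — not met.
(2) = T AND F = false.
(i) commercially zoned — fails.
(ii) primary residence — not met.
(iii) all abutters consent — not met.
(a): F OR F OR F → false.
(b) no complaint in 18 mo. — holds.
(c) food handler cert. — satisfied.
(3) = F AND T AND T = false.
Overall = F OR F OR F = false.

No — denied.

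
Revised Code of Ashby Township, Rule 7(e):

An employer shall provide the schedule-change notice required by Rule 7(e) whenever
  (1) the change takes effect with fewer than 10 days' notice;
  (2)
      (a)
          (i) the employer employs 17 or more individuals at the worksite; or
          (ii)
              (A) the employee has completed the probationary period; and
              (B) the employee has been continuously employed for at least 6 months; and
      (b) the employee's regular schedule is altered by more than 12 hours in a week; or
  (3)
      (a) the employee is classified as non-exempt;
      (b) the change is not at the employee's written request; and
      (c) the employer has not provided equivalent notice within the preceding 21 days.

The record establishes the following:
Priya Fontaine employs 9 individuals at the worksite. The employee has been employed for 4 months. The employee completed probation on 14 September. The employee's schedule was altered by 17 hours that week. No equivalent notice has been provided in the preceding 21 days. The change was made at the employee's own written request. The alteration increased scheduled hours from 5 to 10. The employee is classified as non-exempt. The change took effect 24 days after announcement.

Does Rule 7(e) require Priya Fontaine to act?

No — not required.

(1) < 10 days' notice — fails.
(i) ≥ 17 at site — not met.
(A) past probation — met.
(B) tenure ≥ 6 mo. — not met.
(ii): T AND F → false.
(a): F OR F → false.
(b) schedule shift > 12h — met.
So (2) is not satisfied (F AND T).
(a) non-exempt — holds.
(b) not employee-requested — not met.
(c) no recent notice — met.
(3) = T AND F AND T = false.
So Overall is not satisfied (F OR F OR F).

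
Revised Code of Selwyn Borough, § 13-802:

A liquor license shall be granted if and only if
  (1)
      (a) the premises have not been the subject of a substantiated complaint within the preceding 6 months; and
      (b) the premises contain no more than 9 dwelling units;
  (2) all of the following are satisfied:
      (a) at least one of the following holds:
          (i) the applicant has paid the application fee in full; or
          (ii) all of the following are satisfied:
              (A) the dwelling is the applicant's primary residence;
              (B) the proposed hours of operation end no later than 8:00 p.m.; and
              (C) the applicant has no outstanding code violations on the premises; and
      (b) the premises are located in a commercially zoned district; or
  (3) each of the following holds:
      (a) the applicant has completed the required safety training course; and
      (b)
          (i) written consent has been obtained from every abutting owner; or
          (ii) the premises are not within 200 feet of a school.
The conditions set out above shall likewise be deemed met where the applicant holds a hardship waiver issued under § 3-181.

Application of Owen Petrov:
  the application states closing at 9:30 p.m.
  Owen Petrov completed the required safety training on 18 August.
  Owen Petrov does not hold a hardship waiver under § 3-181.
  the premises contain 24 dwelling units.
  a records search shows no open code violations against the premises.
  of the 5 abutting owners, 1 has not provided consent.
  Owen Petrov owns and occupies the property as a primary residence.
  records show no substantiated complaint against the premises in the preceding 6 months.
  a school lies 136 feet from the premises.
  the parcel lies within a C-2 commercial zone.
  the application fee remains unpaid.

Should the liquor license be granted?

No — denied.

(a) no complaint in 6 mo. — met.
(b) ≤ 9 units — not met.
So (1) is not satisfied (T AND F).
(i) fee paid — not satisfied.
(A) primary residence — met.
(B) closes by 8 p.m. — fails.
(C) no code violations — holds.
(ii) = T AND F AND T = false.
(a): F OR F → false.
(b) commercially zoned — satisfied.
(2) = F AND T = false.
(a) safety training — holds.
(i) all abutters consent — not satisfied.
(ii) ≥200 ft from school — not met.
(b): F OR F → false.
(3) = T AND F = false.
So Overall is not satisfied (F OR F OR F).
Exception (hardship waiver) — not satisfied.
Result: main false OR exception false → false.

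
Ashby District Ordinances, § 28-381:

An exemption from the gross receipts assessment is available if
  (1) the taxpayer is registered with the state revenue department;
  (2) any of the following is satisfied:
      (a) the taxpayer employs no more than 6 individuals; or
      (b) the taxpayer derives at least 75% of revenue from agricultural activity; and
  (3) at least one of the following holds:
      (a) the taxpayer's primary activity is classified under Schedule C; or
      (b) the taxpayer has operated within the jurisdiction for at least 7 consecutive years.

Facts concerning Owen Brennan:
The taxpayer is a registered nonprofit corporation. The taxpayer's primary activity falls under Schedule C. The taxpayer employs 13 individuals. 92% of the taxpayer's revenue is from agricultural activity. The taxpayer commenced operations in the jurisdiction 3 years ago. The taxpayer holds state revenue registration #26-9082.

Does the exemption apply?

Yes — exempt.

(1) state-registered — holds.
(a) ≤ 6 employees — not satisfied.
(b) ≥75% agricultural — holds.
(2): F OR T → true.
(a) Schedule C activity — met.
(b) ≥ 7 yrs in jurisdiction — fails.
(3): T OR F → true.
Overall = T AND T AND T = true.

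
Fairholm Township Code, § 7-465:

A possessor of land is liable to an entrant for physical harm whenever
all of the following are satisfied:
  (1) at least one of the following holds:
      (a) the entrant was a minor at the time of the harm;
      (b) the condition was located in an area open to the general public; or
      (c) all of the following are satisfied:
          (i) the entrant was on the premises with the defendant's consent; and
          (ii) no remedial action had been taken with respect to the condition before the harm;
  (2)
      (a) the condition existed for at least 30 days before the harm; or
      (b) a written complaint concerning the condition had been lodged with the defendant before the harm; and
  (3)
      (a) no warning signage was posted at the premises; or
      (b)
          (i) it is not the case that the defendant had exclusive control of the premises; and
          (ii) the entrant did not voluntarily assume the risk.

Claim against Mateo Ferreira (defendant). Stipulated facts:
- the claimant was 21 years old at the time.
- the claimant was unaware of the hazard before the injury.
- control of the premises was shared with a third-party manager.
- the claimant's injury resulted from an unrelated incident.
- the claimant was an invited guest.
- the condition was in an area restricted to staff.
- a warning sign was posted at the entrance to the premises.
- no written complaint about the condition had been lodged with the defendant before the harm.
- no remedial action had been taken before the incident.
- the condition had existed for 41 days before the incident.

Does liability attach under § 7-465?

(a) entrant a minor — fails.
(b) public area — not satisfied.
(i) consent to enter — holds.
(ii) no remedial action — holds.
(c): T AND T → true.
(1): F OR F OR T → true.
(a) condition ≥30 days old — satisfied.
(b) complaint lodged — not satisfied.
So (2) is satisfied (T OR F).
(a) no signage posted — not satisfied.
(i) not (exclusive control) — met.
(ii) no assumed risk — holds.
(b) = T AND T = true.
(3) = F OR T = true.
Overall: T AND T AND T → true.

Yes — liable.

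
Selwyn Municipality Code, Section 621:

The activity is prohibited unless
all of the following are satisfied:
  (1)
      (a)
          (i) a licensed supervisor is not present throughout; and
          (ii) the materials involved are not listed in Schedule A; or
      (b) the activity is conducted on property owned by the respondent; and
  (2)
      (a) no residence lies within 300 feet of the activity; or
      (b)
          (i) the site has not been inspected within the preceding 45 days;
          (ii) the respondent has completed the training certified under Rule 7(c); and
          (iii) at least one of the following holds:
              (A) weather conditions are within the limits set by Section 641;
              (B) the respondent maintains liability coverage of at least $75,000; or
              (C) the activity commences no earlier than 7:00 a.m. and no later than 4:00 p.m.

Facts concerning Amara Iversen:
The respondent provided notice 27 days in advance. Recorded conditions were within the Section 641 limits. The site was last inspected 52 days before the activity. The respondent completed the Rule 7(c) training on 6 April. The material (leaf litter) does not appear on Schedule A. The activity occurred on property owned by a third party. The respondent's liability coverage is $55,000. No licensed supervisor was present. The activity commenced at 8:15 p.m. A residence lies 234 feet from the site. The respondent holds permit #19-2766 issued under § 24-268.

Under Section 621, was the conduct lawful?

(i) not (supervisor present) — met.
(ii) not (Schedule A material) — met.
So (a) is satisfied (T AND T).
(b) own property — not met.
So (1) is satisfied (T OR F).
(a) no residence in 300 ft — fails.
(i) not (site inspected) — met.
(ii) training certified — holds.
(A) weather ok — met.
(B) coverage ≥ $75,000 — not satisfied.
(C) start within hours — not satisfied.
(iii): T OR F OR F → true.
(b): T AND T AND T → true.
So (2) is satisfied (F OR T).
Overall: T AND T → true.

Yes — lawful.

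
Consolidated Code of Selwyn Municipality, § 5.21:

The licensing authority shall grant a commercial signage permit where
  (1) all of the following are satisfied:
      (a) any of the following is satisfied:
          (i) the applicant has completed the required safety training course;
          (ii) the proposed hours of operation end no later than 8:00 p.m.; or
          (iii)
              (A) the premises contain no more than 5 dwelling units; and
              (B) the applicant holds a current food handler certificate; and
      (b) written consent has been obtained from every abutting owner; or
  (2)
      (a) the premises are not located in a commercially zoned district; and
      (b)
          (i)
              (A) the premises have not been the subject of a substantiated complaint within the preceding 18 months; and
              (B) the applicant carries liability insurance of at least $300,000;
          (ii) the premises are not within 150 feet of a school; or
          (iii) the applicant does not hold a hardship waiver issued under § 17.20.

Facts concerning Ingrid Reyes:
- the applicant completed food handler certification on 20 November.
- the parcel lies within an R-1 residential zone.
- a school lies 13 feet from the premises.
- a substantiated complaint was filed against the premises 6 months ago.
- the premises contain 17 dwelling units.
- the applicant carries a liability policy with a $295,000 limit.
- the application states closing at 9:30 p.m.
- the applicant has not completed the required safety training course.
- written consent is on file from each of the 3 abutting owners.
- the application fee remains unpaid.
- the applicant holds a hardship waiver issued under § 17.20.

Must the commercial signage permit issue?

(i) safety training — not met.
(ii) closes by 8 p.m. — fails.
(A) ≤ 5 units — not satisfied.
(B) food handler cert. — holds.
(iii) = F AND T = false.
So (a) is not satisfied (F OR F OR F).
(b) all abutters consent — satisfied.
So (1) is not satisfied (F AND T).
(a) not (commercially zoned) — met.
(A) no complaint in 18 mo. — not met.
(B) insurance ≥ $300,000 — not met.
(i) = F AND F = false.
(ii) ≥150 ft from school — not satisfied.
(iii) not (hardship waiver) — not met.
So (b) is not satisfied (F OR F OR F).
(2): T AND F → false.
So Overall is not satisfied (F OR F).

No — denied.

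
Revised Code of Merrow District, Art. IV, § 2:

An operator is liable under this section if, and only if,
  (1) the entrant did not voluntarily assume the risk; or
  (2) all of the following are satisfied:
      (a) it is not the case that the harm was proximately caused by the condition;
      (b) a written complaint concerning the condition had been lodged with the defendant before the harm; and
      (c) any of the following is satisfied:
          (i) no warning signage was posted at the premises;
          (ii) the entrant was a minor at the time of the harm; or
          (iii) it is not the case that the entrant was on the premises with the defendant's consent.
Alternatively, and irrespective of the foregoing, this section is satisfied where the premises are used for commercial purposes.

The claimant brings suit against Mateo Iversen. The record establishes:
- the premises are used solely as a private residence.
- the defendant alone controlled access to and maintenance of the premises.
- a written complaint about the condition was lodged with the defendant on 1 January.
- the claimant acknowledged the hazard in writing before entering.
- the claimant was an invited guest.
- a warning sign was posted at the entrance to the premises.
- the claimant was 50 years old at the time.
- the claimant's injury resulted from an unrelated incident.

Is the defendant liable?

No — not liable.

(1) no assumed risk — not met.
(a) not (proximate cause) — satisfied.
(b) complaint lodged — satisfied.
(i) no signage posted — not met.
(ii) entrant a minor — not satisfied.
(iii) not (consent to enter) — fails.
(c): F OR F OR F → false.
(2) = T AND T AND F = false.
Overall = F OR F = false.
Exception (commercial use) — not satisfied.
Result: main false OR exception false → false.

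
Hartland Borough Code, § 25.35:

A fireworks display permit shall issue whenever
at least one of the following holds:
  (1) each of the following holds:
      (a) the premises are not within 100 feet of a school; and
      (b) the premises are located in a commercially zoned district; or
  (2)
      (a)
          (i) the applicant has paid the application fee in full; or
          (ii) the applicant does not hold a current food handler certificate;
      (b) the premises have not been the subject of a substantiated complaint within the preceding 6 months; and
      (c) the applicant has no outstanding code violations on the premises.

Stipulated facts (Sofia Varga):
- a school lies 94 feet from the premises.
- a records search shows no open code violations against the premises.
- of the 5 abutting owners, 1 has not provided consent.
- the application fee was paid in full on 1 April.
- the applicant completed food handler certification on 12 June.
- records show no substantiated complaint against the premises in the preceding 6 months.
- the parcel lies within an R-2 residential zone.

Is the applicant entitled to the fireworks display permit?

(a) ≥100 ft from school — fails.
(b) commercially zoned — not met.
So (1) is not satisfied (F AND F).
(i) fee paid — met.
(ii) not (food handler cert.) — not met.
(a): T OR F → true.
(b) no complaint in 6 mo. — met.
(c) no code violations — holds.
So (2) is satisfied (T AND T AND T).
So Overall is satisfied (F OR T).

Yes — granted.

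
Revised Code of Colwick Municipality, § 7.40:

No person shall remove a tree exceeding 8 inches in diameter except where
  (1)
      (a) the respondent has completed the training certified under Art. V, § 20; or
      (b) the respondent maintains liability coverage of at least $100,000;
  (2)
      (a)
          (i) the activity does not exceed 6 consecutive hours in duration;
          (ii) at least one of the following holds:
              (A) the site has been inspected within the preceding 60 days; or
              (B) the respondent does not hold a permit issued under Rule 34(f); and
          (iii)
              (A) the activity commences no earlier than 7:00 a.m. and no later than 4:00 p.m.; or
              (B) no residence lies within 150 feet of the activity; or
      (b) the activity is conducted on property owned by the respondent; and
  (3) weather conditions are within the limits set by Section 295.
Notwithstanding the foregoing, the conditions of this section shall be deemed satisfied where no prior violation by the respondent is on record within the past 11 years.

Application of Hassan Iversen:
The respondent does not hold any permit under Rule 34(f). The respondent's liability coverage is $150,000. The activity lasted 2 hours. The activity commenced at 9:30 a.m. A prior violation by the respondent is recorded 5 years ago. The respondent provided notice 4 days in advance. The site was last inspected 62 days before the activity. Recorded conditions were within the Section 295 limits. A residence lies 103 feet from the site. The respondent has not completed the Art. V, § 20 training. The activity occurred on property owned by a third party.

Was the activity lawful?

Yes — lawful.

(a) training certified — fails.
(b) coverage ≥ $100,000 — met.
(1): F OR T → true.
(i) ≤ 6 hrs duration — holds.
(A) site inspected — not satisfied.
(B) not (holds permit) — holds.
So (ii) is satisfied (F OR T).
(A) start within hours — met.
(B) no residence in 150 ft — not met.
(iii) = T OR F = true.
(a): T AND T AND T → true.
(b) own property — fails.
So (2) is satisfied (T OR F).
(3) weather ok — holds.
Overall: T AND T AND T → true.
Exception (no prior violation) — not satisfied.
Result: main true OR exception false → true.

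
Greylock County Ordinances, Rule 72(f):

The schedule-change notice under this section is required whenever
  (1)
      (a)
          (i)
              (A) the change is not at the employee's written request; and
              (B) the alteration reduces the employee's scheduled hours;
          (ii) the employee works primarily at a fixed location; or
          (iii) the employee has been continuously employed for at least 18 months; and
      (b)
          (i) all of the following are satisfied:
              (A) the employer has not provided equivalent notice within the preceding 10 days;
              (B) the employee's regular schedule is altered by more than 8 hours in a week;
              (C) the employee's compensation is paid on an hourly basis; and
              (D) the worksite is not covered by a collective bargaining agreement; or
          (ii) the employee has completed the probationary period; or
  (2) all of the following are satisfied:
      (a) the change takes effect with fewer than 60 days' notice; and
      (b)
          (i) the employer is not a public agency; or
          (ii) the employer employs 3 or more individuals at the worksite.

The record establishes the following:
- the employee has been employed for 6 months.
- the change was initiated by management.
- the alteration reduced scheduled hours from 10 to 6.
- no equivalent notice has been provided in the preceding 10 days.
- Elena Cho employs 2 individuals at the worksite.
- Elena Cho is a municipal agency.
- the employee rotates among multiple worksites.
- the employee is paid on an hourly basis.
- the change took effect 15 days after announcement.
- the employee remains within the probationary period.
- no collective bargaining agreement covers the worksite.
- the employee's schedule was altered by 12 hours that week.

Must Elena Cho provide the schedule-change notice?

(A) not employee-requested — satisfied.
(B) hours reduced — holds.
So (i) is satisfied (T AND T).
(ii) fixed location — fails.
(iii) tenure ≥ 18 mo. — not met.
So (a) is satisfied (T OR F OR F).
(A) no recent notice — satisfied.
(B) schedule shift > 8h — satisfied.
(C) hourly-paid — satisfied.
(D) no CBA — satisfied.
(i): T AND T AND T AND T → true.
(ii) past probation — not met.
(b) = T OR F = true.
(1) = T AND T = true.
(a) < 60 days' notice — satisfied.
(i) not (public agency) — not met.
(ii) ≥ 3 at site — not satisfied.
(b): F OR F → false.
(2): T AND F → false.
Overall: T OR F → true.

Yes — required.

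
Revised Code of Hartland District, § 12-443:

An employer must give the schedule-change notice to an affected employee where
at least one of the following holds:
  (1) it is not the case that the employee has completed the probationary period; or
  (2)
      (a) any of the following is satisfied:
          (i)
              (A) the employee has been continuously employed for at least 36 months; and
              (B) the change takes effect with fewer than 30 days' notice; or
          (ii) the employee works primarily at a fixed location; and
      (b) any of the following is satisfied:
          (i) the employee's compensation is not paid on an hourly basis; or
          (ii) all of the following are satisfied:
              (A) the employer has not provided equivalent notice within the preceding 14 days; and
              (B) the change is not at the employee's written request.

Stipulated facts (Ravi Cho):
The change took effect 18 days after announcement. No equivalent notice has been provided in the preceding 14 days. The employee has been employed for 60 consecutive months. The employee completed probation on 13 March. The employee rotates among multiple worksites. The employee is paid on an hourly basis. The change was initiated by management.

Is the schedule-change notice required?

(1) not (past probation) — fails.
(A) tenure ≥ 36 mo. — holds.
(B) < 30 days' notice — satisfied.
(i) = T AND T = true.
(ii) fixed location — not satisfied.
(a): T OR F → true.
(i) not (hourly-paid) — not satisfied.
(A) no recent notice — met.
(B) not employee-requested — holds.
So (ii) is satisfied (T AND T).
(b): F OR T → true.
So (2) is satisfied (T AND T).
Overall: F OR T → true.

Yes — required.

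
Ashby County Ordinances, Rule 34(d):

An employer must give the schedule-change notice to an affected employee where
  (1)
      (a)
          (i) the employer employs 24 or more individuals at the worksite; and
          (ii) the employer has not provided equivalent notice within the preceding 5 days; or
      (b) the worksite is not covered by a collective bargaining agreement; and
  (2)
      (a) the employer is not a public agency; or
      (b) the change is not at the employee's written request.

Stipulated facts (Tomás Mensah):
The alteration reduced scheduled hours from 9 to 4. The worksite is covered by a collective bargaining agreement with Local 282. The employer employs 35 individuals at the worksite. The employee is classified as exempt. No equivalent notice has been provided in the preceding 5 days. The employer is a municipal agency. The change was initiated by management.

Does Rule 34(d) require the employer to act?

Yes — required.

(i) ≥ 24 at site — met.
(ii) no recent notice — met.
(a) = T AND T = true.
(b) no CBA — fails.
(1) = T OR F = true.
(a) not (public agency) — not satisfied.
(b) not employee-requested — satisfied.
(2): F OR T → true.
Overall = T AND T = true.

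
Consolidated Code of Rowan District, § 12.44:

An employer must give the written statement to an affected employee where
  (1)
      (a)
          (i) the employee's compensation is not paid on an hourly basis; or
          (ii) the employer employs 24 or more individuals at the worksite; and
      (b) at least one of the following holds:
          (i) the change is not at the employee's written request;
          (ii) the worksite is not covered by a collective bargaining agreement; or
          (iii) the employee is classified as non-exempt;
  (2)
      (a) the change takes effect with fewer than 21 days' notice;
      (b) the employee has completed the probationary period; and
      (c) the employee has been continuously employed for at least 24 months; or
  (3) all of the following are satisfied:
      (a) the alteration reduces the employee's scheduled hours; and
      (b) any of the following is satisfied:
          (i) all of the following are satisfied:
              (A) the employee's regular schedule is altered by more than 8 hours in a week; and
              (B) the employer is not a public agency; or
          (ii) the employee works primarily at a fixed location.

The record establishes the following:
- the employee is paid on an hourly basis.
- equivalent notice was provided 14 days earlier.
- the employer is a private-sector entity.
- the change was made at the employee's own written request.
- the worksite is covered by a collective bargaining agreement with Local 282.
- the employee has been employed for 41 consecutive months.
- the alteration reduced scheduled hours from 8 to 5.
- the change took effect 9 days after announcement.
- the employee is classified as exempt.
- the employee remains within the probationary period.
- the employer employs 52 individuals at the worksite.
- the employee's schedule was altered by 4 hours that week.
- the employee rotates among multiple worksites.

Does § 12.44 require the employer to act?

(i) not (hourly-paid) — not satisfied.
(ii) ≥ 24 at site — holds.
(a) = F OR T = true.
(i) not employee-requested — not met.
(ii) no CBA — not met.
(iii) non-exempt — not met.
(b) = F OR F OR F = false.
So (1) is not satisfied (T AND F).
(a) < 21 days' notice — satisfied.
(b) past probation — not satisfied.
(c) tenure ≥ 24 mo. — met.
(2): T AND F AND T → false.
(a) hours reduced — satisfied.
(A) schedule shift > 8h — not satisfied.
(B) not (public agency) — holds.
(i): F AND T → false.
(ii) fixed location — not satisfied.
So (b) is not satisfied (F OR F).
(3) = T AND F = false.
So Overall is not satisfied (F OR F OR F).

No — not required.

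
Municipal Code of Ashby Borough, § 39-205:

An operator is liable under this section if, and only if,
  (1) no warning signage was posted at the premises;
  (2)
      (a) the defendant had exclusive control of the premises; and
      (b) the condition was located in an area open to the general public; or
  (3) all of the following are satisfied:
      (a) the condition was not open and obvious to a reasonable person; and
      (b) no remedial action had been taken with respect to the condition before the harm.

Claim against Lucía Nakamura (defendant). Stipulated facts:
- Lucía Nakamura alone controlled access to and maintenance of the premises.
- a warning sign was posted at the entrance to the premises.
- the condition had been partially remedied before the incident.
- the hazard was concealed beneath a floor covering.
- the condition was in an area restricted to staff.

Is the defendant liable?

(1) no signage posted — fails.
(a) exclusive control — met.
(b) public area — fails.
So (2) is not satisfied (T AND F).
(a) not open/obvious — holds.
(b) no remedial action — not met.
(3) = T AND F = false.
Overall: F OR F OR F → false.

No — not liable.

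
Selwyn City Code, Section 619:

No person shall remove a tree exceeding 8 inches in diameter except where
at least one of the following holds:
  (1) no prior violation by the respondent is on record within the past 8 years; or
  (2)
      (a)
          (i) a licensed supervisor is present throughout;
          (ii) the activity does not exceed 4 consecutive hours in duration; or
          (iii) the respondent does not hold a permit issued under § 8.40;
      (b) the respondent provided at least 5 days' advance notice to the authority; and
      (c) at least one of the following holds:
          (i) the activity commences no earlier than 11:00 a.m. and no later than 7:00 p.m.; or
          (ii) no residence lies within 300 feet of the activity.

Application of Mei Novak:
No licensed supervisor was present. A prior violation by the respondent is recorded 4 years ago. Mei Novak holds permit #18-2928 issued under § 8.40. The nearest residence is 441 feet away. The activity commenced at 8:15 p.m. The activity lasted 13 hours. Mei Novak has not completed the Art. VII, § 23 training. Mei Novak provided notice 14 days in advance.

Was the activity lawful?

No — unlawful.

(1) no prior violation — not met.
(i) supervisor present — fails.
(ii) ≤ 4 hrs duration — not satisfied.
(iii) not (holds permit) — not met.
(a) = F OR F OR F = false.
(b) ≥5 days' notice — satisfied.
(i) start within hours — fails.
(ii) no residence in 300 ft — holds.
(c) = F OR T = true.
So (2) is not satisfied (F AND T AND T).
So Overall is not satisfied (F OR F).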